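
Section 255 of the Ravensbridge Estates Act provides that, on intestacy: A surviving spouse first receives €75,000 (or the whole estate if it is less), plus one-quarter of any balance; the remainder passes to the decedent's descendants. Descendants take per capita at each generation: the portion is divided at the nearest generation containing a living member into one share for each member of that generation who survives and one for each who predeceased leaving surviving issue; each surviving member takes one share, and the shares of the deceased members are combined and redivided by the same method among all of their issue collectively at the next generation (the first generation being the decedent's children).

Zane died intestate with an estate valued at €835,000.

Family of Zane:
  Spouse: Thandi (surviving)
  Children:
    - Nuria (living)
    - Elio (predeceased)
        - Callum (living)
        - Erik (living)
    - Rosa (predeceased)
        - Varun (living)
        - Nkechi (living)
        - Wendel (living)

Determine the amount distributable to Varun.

Varun receives €76,000.

Thandi first takes €75,000, leaving a balance of €760,000. Thandi then takes one-quarter of the balance (€190,000), for a total of €265,000. The remaining €570,000 passes to the descendants.
The descendants' portion (€570,000) is divided at the children's generation into 3 shares of €190,000. Nuria takes €190,000. The 2 shares of the deceased (Elio and Rosa) are combined into a pool of €380,000.
That pool (€380,000) is divided at the grandchildren's generation equally among Callum, Erik, Varun, Nkechi, and Wendel: €76,000 each.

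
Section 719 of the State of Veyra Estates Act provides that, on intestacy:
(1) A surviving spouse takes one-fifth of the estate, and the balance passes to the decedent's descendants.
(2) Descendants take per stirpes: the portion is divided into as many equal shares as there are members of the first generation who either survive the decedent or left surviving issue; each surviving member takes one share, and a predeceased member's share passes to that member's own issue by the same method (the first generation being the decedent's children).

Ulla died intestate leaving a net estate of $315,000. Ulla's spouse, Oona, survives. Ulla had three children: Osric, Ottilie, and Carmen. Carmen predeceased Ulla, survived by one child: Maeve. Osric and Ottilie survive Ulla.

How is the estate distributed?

Oona takes one-fifth of $315,000 = $63,000. The remaining $252,000 passes to the descendants.
The descendants' portion ($252,000) is divided into 3 shares of $84,000: Osric and Ottilie each take $84,000; Carmen's $84,000 share passes to Carmen's issue.
Carmen's share ($84,000) passes entirely to Maeve.

Oona: $63,000; Osric: $84,000; Ottilie: $84,000; Maeve: $84,000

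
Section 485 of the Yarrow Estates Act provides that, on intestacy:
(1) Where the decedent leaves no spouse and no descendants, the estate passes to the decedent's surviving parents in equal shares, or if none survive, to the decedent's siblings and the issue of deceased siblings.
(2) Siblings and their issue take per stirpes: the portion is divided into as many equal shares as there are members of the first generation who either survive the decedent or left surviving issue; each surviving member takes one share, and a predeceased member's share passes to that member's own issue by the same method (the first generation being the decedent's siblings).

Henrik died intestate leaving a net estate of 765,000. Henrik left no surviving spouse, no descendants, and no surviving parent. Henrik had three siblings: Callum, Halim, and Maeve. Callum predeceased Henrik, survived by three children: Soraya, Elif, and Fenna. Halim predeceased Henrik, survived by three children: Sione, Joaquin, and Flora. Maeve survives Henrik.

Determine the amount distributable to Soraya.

Soraya receives 85,000.

The entire 765,000 passes to the siblings and their issue.
That amount (765,000) is divided into 3 shares of 255,000: Maeve takes 255,000; Callum's 255,000 share passes to Callum's issue; Halim's 255,000 share passes to Halim's issue.
Callum's share (255,000) is divided into 3 shares of 85,000: Soraya, Elif, and Fenna each take 85,000.
Halim's share (255,000) is divided into 3 shares of 85,000: Sione, Joaquin, and Flora each take 85,000.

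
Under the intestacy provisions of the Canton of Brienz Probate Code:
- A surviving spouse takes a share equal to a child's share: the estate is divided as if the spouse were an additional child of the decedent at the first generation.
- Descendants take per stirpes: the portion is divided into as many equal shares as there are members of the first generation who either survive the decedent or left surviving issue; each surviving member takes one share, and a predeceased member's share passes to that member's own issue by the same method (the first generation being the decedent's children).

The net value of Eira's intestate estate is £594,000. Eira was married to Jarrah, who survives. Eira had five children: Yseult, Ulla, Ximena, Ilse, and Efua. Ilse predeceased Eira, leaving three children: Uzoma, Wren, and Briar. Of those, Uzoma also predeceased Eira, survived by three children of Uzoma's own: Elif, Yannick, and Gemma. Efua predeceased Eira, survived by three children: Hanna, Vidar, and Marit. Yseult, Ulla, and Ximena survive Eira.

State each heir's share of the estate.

Jarrah: £99,000; Yseult: £99,000; Ulla: £99,000; Ximena: £99,000; Elif: £11,000; Yannick: £11,000; Gemma: £11,000; Wren: £33,000; Briar: £33,000; Hanna: £33,000; Vidar: £33,000; Marit: £33,000

The spouse counts as an additional share at the children's level, so there are 6 primary shares of £99,000. Jarrah takes one such share (£99,000).
The children's combined portion (£495,000) is divided into 5 shares of £99,000: Yseult, Ulla, and Ximena each take £99,000; Ilse's £99,000 share passes to Ilse's issue; Efua's £99,000 share passes to Efua's issue.
Ilse's share (£99,000) is divided into 3 shares of £33,000: Wren and Briar each take £33,000; Uzoma's £33,000 share passes to Uzoma's issue.
Uzoma's share (£33,000) is divided into 3 shares of £11,000: Elif, Yannick, and Gemma each take £11,000.
Efua's share (£99,000) is divided into 3 shares of £33,000: Hanna, Vidar, and Marit each take £33,000.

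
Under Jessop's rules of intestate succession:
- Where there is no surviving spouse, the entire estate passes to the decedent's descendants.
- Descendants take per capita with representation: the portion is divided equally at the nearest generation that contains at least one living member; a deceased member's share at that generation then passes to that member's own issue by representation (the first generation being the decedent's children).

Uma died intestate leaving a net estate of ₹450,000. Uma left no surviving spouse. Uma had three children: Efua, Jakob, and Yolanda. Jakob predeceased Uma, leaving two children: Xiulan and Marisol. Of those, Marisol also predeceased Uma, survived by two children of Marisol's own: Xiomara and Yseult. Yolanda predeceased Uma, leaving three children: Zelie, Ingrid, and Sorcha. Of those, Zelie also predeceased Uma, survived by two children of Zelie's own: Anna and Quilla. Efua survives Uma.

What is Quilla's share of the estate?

The entire ₹450,000 passes to the descendants.
That amount (₹450,000) is divided into 3 shares of ₹150,000: Efua takes ₹150,000; Jakob's ₹150,000 share passes to Jakob's issue; Yolanda's ₹150,000 share passes to Yolanda's issue.
Jakob's share (₹150,000) is divided into 2 shares of ₹75,000: Xiulan takes ₹75,000; Marisol's ₹75,000 share passes to Marisol's issue.
Marisol's share (₹75,000) is divided into 2 shares of ₹37,500: Xiomara and Yseult each take ₹37,500.
Yolanda's share (₹150,000) is divided into 3 shares of ₹50,000: Ingrid and Sorcha each take ₹50,000; Zelie's ₹50,000 share passes to Zelie's issue.
Zelie's share (₹50,000) is divided into 2 shares of ₹25,000: Anna and Quilla each take ₹25,000.

Quilla receives ₹25,000.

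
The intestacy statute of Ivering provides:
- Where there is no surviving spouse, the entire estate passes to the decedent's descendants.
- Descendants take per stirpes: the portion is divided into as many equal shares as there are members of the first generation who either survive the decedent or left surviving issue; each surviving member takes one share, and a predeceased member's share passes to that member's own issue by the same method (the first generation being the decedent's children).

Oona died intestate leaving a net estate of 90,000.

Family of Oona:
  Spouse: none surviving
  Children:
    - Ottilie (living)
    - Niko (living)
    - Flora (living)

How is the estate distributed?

The entire 90,000 passes to the descendants.
That amount (90,000) is divided into 3 shares of 30,000: Ottilie, Niko, and Flora each take 30,000.

Ottilie: 30,000; Niko: 30,000; Flora: 30,000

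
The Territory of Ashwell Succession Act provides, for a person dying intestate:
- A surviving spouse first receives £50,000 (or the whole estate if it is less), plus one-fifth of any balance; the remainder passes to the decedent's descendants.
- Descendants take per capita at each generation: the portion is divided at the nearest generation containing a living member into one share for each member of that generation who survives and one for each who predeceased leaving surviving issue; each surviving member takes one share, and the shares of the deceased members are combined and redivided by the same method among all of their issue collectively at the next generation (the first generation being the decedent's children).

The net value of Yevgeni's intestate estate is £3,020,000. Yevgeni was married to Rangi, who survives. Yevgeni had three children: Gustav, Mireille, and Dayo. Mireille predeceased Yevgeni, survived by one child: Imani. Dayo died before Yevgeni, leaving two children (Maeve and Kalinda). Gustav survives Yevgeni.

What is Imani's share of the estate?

Rangi first takes £50,000, leaving a balance of £2,970,000. Rangi then takes one-fifth of the balance (£594,000), for a total of £644,000. The remaining £2,376,000 passes to the descendants.
The descendants' portion (£2,376,000) is divided at the children's generation into 3 shares of £792,000. Gustav takes £792,000. The 2 shares of the deceased (Mireille and Dayo) are combined into a pool of £1,584,000.
That pool (£1,584,000) is divided at the grandchildren's generation equally among Imani, Maeve, and Kalinda: £528,000 each.

Imani receives £528,000.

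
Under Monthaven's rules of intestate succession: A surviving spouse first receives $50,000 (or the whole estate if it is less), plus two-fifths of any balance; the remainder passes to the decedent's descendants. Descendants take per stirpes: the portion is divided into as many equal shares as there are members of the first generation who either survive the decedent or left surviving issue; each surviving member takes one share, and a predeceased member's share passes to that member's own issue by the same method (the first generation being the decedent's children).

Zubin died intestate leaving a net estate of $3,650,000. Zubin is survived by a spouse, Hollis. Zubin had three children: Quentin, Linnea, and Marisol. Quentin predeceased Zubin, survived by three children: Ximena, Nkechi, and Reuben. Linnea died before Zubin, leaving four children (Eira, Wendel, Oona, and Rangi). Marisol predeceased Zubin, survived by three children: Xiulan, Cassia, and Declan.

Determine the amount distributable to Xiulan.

Xiulan receives $240,000.

Hollis first takes $50,000, leaving a balance of $3,600,000. Hollis then takes two-fifths of the balance ($1,440,000), for a total of $1,490,000. The remaining $2,160,000 passes to the descendants.
The descendants' portion ($2,160,000) is divided into 3 shares of $720,000: Quentin's $720,000 share passes to Quentin's issue; Linnea's $720,000 share passes to Linnea's issue; Marisol's $720,000 share passes to Marisol's issue.
Quentin's share ($720,000) is divided into 3 shares of $240,000: Ximena, Nkechi, and Reuben each take $240,000.
Linnea's share ($720,000) is divided into 4 shares of $180,000: Eira, Wendel, Oona, and Rangi each take $180,000.
Marisol's share ($720,000) is divided into 3 shares of $240,000: Xiulan, Cassia, and Declan each take $240,000.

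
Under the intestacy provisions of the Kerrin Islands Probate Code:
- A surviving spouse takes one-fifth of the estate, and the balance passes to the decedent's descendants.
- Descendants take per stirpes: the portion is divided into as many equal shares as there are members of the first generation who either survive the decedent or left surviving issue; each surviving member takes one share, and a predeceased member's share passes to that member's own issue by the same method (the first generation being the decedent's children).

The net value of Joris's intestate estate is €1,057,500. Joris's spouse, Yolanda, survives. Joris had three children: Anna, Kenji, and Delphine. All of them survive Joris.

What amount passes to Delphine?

Yolanda takes one-fifth of €1,057,500 = €211,500. The remaining €846,000 passes to the descendants.
The descendants' portion (€846,000) is divided into 3 shares of €282,000: Anna, Kenji, and Delphine each take €282,000.

Delphine receives €282,000.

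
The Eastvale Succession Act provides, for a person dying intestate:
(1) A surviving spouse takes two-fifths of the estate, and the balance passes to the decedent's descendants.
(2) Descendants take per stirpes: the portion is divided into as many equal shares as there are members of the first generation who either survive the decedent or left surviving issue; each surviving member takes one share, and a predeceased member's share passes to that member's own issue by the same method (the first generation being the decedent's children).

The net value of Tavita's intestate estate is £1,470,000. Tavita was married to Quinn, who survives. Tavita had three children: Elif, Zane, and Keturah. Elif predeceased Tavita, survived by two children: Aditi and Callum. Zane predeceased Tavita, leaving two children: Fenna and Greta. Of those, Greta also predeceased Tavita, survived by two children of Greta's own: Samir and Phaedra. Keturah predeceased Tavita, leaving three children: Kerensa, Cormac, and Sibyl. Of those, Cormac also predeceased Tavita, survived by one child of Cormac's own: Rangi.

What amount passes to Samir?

Samir receives £73,500.

Quinn takes two-fifths of £1,470,000 = £588,000. The remaining £882,000 passes to the descendants.
The descendants' portion (£882,000) is divided into 3 shares of £294,000: Elif's £294,000 share passes to Elif's issue; Zane's £294,000 share passes to Zane's issue; Keturah's £294,000 share passes to Keturah's issue.
Elif's share (£294,000) is divided into 2 shares of £147,000: Aditi and Callum each take £147,000.
Zane's share (£294,000) is divided into 2 shares of £147,000: Fenna takes £147,000; Greta's £147,000 share passes to Greta's issue.
Greta's share (£147,000) is divided into 2 shares of £73,500: Samir and Phaedra each take £73,500.
Keturah's share (£294,000) is divided into 3 shares of £98,000: Kerensa and Sibyl each take £98,000; Cormac's £98,000 share passes to Cormac's issue.
Cormac's share (£98,000) passes entirely to Rangi.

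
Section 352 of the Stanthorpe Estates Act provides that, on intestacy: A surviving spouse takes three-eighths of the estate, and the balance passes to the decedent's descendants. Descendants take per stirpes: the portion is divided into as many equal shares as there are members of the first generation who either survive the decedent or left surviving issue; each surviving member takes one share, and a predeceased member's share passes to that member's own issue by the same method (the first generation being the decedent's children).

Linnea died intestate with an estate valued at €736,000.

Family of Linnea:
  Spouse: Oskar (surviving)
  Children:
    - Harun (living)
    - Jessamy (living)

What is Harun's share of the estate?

Oskar takes three-eighths of €736,000 = €276,000. The remaining €460,000 passes to the descendants.
The descendants' portion (€460,000) is divided into 2 shares of €230,000: Harun and Jessamy each take €230,000.

Harun receives €230,000.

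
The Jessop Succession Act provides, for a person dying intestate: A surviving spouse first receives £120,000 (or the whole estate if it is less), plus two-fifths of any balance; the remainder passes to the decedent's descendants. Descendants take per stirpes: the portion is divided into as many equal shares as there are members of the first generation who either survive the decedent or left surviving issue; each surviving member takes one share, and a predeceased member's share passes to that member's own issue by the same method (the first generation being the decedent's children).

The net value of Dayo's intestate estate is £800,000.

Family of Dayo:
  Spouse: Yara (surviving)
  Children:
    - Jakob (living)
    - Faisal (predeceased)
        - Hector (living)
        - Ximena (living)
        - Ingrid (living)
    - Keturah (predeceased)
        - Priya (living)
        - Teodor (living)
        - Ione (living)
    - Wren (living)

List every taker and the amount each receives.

Yara: £392,000; Jakob: £102,000; Hector: £34,000; Ximena: £34,000; Ingrid: £34,000; Priya: £34,000; Teodor: £34,000; Ione: £34,000; Wren: £102,000

Yara first takes £120,000, leaving a balance of £680,000. Yara then takes two-fifths of the balance (£272,000), for a total of £392,000. The remaining £408,000 passes to the descendants.
The descendants' portion (£408,000) is divided into 4 shares of £102,000: Jakob and Wren each take £102,000; Faisal's £102,000 share passes to Faisal's issue; Keturah's £102,000 share passes to Keturah's issue.
Faisal's share (£102,000) is divided into 3 shares of £34,000: Hector, Ximena, and Ingrid each take £34,000.
Keturah's share (£102,000) is divided into 3 shares of £34,000: Priya, Teodor, and Ione each take £34,000.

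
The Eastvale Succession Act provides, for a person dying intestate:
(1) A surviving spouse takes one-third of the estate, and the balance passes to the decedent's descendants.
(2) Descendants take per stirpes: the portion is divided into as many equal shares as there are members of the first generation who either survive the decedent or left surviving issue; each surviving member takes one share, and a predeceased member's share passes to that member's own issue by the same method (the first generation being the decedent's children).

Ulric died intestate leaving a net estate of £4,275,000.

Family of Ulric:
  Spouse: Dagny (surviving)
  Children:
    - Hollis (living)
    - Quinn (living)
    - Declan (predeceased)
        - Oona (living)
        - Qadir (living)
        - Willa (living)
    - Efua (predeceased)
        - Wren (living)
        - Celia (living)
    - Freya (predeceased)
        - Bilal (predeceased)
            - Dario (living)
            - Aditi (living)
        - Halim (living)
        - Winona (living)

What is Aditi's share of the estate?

Aditi receives £95,000.

Dagny takes one-third of £4,275,000 = £1,425,000. The remaining £2,850,000 passes to the descendants.
The descendants' portion (£2,850,000) is divided into 5 shares of £570,000: Hollis and Quinn each take £570,000; Declan's £570,000 share passes to Declan's issue; Efua's £570,000 share passes to Efua's issue; Freya's £570,000 share passes to Freya's issue.
Declan's share (£570,000) is divided into 3 shares of £190,000: Oona, Qadir, and Willa each take £190,000.
Efua's share (£570,000) is divided into 2 shares of £285,000: Wren and Celia each take £285,000.
Freya's share (£570,000) is divided into 3 shares of £190,000: Halim and Winona each take £190,000; Bilal's £190,000 share passes to Bilal's issue.
Bilal's share (£190,000) is divided into 2 shares of £95,000: Dario and Aditi each take £95,000.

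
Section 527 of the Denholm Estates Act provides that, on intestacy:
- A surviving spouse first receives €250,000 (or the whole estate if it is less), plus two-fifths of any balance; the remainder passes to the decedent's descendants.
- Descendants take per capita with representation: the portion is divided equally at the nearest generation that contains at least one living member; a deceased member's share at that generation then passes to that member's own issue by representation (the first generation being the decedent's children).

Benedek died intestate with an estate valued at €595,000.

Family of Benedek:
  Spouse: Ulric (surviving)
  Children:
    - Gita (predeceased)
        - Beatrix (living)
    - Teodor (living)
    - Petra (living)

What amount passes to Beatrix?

Ulric first takes €250,000, leaving a balance of €345,000. Ulric then takes two-fifths of the balance (€138,000), for a total of €388,000. The remaining €207,000 passes to the descendants.
The descendants' portion (€207,000) is divided into 3 shares of €69,000: Teodor and Petra each take €69,000; Gita's €69,000 share passes to Gita's issue.
Gita's share (€69,000) passes entirely to Beatrix.

Beatrix receives €69,000.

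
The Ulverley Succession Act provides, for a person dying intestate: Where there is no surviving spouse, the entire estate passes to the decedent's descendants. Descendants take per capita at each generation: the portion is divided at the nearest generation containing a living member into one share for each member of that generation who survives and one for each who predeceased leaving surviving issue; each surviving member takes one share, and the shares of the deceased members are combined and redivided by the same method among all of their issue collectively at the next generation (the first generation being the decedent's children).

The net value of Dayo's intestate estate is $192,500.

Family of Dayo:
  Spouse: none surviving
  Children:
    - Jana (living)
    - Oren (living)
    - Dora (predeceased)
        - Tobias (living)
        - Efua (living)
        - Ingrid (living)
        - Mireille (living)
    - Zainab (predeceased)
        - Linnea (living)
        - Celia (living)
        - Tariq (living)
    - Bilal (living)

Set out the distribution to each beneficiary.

Jana: $38,500; Oren: $38,500; Tobias: $11,000; Efua: $11,000; Ingrid: $11,000; Mireille: $11,000; Linnea: $11,000; Celia: $11,000; Tariq: $11,000; Bilal: $38,500

The entire $192,500 passes to the descendants.
That amount ($192,500) is divided at the children's generation into 5 shares of $38,500. Jana, Oren, and Bilal each take $38,500. The 2 shares of the deceased (Dora and Zainab) are combined into a pool of $77,000.
That pool ($77,000) is divided at the grandchildren's generation equally among Tobias, Efua, Ingrid, Mireille, Linnea, Celia, and Tariq: $11,000 each.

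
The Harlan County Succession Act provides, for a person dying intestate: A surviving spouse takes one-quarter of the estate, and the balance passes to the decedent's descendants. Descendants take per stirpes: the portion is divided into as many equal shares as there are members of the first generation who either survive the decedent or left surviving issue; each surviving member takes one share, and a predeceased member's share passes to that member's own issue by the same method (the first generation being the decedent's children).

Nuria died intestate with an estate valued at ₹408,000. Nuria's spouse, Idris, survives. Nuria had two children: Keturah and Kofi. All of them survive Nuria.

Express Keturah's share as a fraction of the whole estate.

Idris takes one-quarter of ₹408,000 = ₹102,000. The remaining ₹306,000 passes to the descendants.
The descendants' portion (₹306,000) is divided into 2 shares of ₹153,000: Keturah and Kofi each take ₹153,000.

Keturah receives 3/8 of the estate.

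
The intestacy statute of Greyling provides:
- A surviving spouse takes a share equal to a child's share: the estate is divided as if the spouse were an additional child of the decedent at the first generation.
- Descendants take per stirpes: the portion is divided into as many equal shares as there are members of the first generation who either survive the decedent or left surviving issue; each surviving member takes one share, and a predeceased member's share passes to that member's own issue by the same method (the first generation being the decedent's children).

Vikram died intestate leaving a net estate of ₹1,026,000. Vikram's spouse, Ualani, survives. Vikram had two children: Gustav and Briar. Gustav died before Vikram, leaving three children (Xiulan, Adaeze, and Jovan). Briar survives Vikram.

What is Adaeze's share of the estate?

Adaeze receives ₹114,000.

The spouse counts as an additional share at the children's level, so there are 3 primary shares of ₹342,000. Ualani takes one such share (₹342,000).
The children's combined portion (₹684,000) is divided into 2 shares of ₹342,000: Briar takes ₹342,000; Gustav's ₹342,000 share passes to Gustav's issue.
Gustav's share (₹342,000) is divided into 3 shares of ₹114,000: Xiulan, Adaeze, and Jovan each take ₹114,000.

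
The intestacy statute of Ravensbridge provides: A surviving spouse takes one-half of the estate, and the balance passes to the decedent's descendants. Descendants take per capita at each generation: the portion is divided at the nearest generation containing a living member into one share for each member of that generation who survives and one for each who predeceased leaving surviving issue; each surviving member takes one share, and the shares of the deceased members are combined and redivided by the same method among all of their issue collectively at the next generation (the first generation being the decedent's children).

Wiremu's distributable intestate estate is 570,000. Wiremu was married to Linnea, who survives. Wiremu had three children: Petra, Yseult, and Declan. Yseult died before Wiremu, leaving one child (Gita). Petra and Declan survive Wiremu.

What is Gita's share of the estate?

Gita receives 95,000.

Linnea takes one-half of 570,000 = 285,000. The remaining 285,000 passes to the descendants.
The descendants' portion (285,000) is divided at the children's generation into 3 shares of 95,000. Petra and Declan each take 95,000. The remaining share for the deceased Yseult (95,000) is carried to the next generation.
That pool (95,000) passes entirely to Gita, the sole taker at the grandchildren's generation.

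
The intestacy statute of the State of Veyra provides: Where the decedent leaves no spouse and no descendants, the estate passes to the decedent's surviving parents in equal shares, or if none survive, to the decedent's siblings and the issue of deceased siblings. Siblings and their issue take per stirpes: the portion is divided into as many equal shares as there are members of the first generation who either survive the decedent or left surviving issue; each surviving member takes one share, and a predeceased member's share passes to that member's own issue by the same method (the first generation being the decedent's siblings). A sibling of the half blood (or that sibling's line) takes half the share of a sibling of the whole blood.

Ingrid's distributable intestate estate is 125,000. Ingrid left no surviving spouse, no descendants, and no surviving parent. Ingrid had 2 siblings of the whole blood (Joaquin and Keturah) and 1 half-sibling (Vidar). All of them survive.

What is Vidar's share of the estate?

The entire 125,000 passes to the siblings and their issue.
Counting each half-blood sibling's line as half a unit, there are 5/2 units in 125,000, so one unit is 50,000. Whole-blood lines (Joaquin and Keturah) take 50,000 each; half-blood lines (Vidar) take 25,000 each.

Vidar receives 25,000.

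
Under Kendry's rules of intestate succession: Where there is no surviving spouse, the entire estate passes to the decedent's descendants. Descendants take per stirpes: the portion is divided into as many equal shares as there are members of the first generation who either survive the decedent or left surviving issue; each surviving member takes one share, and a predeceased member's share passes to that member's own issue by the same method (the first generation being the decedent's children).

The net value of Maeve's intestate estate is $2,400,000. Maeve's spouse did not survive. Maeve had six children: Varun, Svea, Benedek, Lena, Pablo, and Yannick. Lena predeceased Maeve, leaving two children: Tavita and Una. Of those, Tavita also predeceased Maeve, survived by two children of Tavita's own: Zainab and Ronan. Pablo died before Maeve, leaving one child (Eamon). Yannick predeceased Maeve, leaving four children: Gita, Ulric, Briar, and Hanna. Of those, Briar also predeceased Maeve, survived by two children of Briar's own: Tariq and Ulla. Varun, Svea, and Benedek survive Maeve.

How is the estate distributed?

Varun: $400,000; Svea: $400,000; Benedek: $400,000; Zainab: $100,000; Ronan: $100,000; Una: $200,000; Eamon: $400,000; Gita: $100,000; Ulric: $100,000; Tariq: $50,000; Ulla: $50,000; Hanna: $100,000

The entire $2,400,000 passes to the descendants.
That amount ($2,400,000) is divided into 6 shares of $400,000: Varun, Svea, and Benedek each take $400,000; Lena's $400,000 share passes to Lena's issue; Pablo's $400,000 share passes to Pablo's issue; Yannick's $400,000 share passes to Yannick's issue.
Lena's share ($400,000) is divided into 2 shares of $200,000: Una takes $200,000; Tavita's $200,000 share passes to Tavita's issue.
Tavita's share ($200,000) is divided into 2 shares of $100,000: Zainab and Ronan each take $100,000.
Pablo's share ($400,000) passes entirely to Eamon.
Yannick's share ($400,000) is divided into 4 shares of $100,000: Gita, Ulric, and Hanna each take $100,000; Briar's $100,000 share passes to Briar's issue.
Briar's share ($100,000) is divided into 2 shares of $50,000: Tariq and Ulla each take $50,000.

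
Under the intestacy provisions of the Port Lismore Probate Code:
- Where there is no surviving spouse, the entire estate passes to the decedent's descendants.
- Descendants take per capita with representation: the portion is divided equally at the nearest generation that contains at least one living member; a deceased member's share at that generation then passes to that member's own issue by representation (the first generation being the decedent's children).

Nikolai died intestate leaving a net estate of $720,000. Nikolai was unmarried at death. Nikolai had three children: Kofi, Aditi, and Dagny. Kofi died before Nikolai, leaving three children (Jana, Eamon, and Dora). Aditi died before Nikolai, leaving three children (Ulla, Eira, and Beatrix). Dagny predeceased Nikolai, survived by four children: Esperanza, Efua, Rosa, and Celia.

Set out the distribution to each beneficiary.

The entire $720,000 passes to the descendants.
No child survives, so the initial division is made at the grandchildren's generation.
That amount ($720,000) is divided into 10 shares of $72,000: Jana, Eamon, Dora, Ulla, Eira, Beatrix, Esperanza, Efua, Rosa, and Celia each take $72,000.

Jana: $72,000; Eamon: $72,000; Dora: $72,000; Ulla: $72,000; Eira: $72,000; Beatrix: $72,000; Esperanza: $72,000; Efua: $72,000; Rosa: $72,000; Celia: $72,000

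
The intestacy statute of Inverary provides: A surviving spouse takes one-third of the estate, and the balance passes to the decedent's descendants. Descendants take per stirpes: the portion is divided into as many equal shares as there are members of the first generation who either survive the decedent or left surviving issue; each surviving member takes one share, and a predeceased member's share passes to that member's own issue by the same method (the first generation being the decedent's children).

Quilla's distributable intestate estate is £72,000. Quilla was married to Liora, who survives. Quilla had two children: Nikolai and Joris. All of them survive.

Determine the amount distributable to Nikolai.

Nikolai receives £24,000.

Liora takes one-third of £72,000 = £24,000. The remaining £48,000 passes to the descendants.
The descendants' portion (£48,000) is divided into 2 shares of £24,000: Nikolai and Joris each take £24,000.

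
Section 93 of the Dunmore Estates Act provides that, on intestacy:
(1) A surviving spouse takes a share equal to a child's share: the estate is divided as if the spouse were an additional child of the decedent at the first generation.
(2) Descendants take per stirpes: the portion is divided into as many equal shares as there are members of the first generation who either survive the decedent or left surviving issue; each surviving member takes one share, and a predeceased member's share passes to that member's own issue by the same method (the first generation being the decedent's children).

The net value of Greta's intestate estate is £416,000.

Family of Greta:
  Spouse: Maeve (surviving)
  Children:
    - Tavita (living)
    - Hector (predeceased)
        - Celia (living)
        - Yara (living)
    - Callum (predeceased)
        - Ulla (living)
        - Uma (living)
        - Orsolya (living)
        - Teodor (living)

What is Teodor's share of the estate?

The spouse counts as an additional share at the children's level, so there are 4 primary shares of £104,000. Maeve takes one such share (£104,000).
The children's combined portion (£312,000) is divided into 3 shares of £104,000: Tavita takes £104,000; Hector's £104,000 share passes to Hector's issue; Callum's £104,000 share passes to Callum's issue.
Hector's share (£104,000) is divided into 2 shares of £52,000: Celia and Yara each take £52,000.
Callum's share (£104,000) is divided into 4 shares of £26,000: Ulla, Uma, Orsolya, and Teodor each take £26,000.

Teodor receives £26,000.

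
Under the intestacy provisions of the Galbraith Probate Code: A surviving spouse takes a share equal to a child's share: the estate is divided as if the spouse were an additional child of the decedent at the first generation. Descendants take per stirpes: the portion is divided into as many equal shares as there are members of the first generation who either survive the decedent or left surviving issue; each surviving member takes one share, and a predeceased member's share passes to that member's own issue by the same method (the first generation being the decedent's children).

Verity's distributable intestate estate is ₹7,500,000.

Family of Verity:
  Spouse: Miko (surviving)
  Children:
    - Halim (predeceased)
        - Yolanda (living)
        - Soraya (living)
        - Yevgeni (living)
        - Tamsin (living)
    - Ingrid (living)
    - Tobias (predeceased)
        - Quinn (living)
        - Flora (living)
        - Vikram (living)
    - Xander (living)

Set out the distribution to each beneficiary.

Miko: ₹1,500,000; Yolanda: ₹375,000; Soraya: ₹375,000; Yevgeni: ₹375,000; Tamsin: ₹375,000; Ingrid: ₹1,500,000; Quinn: ₹500,000; Flora: ₹500,000; Vikram: ₹500,000; Xander: ₹1,500,000

The spouse counts as an additional share at the children's level, so there are 5 primary shares of ₹1,500,000. Miko takes one such share (₹1,500,000).
The children's combined portion (₹6,000,000) is divided into 4 shares of ₹1,500,000: Ingrid and Xander each take ₹1,500,000; Halim's ₹1,500,000 share passes to Halim's issue; Tobias's ₹1,500,000 share passes to Tobias's issue.
Halim's share (₹1,500,000) is divided into 4 shares of ₹375,000: Yolanda, Soraya, Yevgeni, and Tamsin each take ₹375,000.
Tobias's share (₹1,500,000) is divided into 3 shares of ₹500,000: Quinn, Flora, and Vikram each take ₹500,000.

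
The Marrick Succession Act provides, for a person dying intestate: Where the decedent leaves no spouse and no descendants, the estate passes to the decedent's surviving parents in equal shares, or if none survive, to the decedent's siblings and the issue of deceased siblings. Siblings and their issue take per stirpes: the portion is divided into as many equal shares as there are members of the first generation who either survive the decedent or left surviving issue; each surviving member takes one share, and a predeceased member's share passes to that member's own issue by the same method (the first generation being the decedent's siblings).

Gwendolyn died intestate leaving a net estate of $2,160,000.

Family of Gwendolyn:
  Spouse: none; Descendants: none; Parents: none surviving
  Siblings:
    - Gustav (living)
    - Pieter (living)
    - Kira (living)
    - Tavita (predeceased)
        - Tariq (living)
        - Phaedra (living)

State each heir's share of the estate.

Gustav: $540,000; Pieter: $540,000; Kira: $540,000; Tariq: $270,000; Phaedra: $270,000

The entire $2,160,000 passes to the siblings and their issue.
That amount ($2,160,000) is divided into 4 shares of $540,000: Gustav, Pieter, and Kira each take $540,000; Tavita's $540,000 share passes to Tavita's issue.
Tavita's share ($540,000) is divided into 2 shares of $270,000: Tariq and Phaedra each take $270,000.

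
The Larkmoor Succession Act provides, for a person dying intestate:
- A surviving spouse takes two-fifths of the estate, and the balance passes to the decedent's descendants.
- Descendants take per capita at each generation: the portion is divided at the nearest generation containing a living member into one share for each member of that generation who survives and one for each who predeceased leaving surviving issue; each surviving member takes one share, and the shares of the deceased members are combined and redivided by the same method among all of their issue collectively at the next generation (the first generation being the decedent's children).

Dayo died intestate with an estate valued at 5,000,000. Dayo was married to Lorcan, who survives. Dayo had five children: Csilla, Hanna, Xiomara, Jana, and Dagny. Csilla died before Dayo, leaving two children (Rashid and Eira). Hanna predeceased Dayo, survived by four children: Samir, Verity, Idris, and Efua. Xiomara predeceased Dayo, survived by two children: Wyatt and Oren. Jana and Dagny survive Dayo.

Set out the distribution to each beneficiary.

Lorcan: 2,000,000; Rashid: 225,000; Eira: 225,000; Samir: 225,000; Verity: 225,000; Idris: 225,000; Efua: 225,000; Wyatt: 225,000; Oren: 225,000; Jana: 600,000; Dagny: 600,000

Lorcan takes two-fifths of 5,000,000 = 2,000,000. The remaining 3,000,000 passes to the descendants.
The descendants' portion (3,000,000) is divided at the children's generation into 5 shares of 600,000. Jana and Dagny each take 600,000. The 3 shares of the deceased (Csilla, Hanna, and Xiomara) are combined into a pool of 1,800,000.
That pool (1,800,000) is divided at the grandchildren's generation equally among Rashid, Eira, Samir, Verity, Idris, Efua, Wyatt, and Oren: 225,000 each.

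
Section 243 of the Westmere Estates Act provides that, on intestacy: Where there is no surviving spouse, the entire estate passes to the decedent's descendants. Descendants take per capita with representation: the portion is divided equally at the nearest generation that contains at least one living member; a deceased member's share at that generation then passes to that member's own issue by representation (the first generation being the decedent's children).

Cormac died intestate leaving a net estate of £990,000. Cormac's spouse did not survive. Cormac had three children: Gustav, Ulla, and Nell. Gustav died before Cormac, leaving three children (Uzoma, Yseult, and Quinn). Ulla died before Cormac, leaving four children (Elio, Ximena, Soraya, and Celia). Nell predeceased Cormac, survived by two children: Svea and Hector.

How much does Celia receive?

Celia receives £110,000.

The entire £990,000 passes to the descendants.
No child survives, so the initial division is made at the grandchildren's generation.
That amount (£990,000) is divided into 9 shares of £110,000: Uzoma, Yseult, Quinn, Elio, Ximena, Soraya, Celia, Svea, and Hector each take £110,000.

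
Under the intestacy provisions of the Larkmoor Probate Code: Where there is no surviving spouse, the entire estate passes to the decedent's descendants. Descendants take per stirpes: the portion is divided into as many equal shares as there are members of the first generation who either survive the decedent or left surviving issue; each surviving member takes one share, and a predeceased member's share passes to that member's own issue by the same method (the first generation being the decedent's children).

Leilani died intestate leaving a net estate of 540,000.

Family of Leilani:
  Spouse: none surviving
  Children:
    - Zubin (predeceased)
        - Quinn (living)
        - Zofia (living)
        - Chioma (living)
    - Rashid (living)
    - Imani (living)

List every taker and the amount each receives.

Quinn: 60,000; Zofia: 60,000; Chioma: 60,000; Rashid: 180,000; Imani: 180,000

The entire 540,000 passes to the descendants.
That amount (540,000) is divided into 3 shares of 180,000: Rashid and Imani each take 180,000; Zubin's 180,000 share passes to Zubin's issue.
Zubin's share (180,000) is divided into 3 shares of 60,000: Quinn, Zofia, and Chioma each take 60,000.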